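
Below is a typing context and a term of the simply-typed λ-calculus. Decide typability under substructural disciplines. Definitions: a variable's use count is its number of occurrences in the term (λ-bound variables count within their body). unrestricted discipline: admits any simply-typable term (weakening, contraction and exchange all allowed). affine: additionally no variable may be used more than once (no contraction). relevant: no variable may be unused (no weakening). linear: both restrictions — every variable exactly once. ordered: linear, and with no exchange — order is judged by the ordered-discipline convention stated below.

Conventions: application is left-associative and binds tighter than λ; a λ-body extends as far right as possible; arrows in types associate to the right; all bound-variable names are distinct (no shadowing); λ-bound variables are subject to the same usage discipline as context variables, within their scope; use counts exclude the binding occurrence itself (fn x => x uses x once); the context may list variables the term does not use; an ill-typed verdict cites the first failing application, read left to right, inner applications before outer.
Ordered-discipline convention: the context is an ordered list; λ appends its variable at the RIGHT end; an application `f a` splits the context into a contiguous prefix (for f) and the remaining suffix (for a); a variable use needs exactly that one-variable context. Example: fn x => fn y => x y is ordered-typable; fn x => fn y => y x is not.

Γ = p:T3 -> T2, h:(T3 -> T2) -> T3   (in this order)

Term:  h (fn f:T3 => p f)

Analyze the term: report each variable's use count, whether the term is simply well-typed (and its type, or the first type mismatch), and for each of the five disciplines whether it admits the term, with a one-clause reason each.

usage: p: 1; h: 1; f [bound]: 1
uses in reading order: h, p, f
typing: ✓ — T3
ordered: ✗ — no ordered split (uses run h, p, f)
linear: ✓ — p, h, f: one use apiece
affine: ✓ — p, h, f: no repeats, contraction unneeded
relevant: ✓ — none of p, h, f goes unused
unrestricted: ✓ — type-checks (T3) and nothing is barred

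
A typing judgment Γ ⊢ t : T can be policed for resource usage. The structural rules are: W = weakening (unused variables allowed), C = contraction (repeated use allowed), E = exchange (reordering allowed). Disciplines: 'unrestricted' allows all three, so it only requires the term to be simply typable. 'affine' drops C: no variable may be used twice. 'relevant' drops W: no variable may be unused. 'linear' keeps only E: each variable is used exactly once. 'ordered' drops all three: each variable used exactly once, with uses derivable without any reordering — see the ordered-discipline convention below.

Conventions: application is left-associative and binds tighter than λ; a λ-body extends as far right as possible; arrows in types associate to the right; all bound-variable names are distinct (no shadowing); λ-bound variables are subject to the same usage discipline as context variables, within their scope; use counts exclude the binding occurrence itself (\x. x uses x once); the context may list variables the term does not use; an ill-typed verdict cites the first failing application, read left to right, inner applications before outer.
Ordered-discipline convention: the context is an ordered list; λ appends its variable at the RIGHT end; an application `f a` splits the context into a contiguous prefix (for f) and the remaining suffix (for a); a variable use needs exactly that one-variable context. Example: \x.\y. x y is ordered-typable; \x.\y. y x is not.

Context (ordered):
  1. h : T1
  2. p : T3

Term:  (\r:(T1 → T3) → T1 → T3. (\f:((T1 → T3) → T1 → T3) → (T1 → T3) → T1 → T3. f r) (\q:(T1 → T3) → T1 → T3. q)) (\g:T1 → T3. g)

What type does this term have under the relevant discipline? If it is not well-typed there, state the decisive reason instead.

not well-typed under relevant — h, p never used (weakening)
counts: h ×0; p ×0; r (bound) ×1; f (bound) ×1; q (bound) ×1; g (bound) ×1
order of uses: f, r, q, g
typing: well-typed — term : (T1 → T3) → T1 → T3
all disciplines: ordered ✗ · linear ✗ · affine ✓ · relevant ✗ · unrestricted ✓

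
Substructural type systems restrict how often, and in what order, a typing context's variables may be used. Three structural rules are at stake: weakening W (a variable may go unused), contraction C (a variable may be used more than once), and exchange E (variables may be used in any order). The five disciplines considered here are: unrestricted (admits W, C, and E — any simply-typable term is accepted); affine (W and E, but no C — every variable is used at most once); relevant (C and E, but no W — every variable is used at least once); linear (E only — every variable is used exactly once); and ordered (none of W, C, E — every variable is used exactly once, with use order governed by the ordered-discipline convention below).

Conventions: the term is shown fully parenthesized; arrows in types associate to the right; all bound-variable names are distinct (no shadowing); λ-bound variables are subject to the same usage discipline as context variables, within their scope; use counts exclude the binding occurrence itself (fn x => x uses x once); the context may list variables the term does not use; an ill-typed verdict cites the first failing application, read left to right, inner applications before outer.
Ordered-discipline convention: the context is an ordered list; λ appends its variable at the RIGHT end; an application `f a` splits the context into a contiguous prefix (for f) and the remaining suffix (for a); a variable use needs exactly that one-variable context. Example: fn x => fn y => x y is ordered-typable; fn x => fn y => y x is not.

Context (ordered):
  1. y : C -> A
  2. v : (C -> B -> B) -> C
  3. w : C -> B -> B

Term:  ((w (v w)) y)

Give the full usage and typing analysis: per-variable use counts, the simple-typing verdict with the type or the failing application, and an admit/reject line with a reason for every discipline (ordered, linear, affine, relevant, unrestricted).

counts: y: 1, v: 1, w: 2
order of uses: w, v, w, y
typing: ill-typed: argument of type C -> A where B is required
ordered ✗ (not simply typable)
linear ✗ (fails simple typing)
affine ✗ (a type mismatch blocks all five)
relevant ✗ (the type mismatch rejects it)
unrestricted ✗ (not simply typable)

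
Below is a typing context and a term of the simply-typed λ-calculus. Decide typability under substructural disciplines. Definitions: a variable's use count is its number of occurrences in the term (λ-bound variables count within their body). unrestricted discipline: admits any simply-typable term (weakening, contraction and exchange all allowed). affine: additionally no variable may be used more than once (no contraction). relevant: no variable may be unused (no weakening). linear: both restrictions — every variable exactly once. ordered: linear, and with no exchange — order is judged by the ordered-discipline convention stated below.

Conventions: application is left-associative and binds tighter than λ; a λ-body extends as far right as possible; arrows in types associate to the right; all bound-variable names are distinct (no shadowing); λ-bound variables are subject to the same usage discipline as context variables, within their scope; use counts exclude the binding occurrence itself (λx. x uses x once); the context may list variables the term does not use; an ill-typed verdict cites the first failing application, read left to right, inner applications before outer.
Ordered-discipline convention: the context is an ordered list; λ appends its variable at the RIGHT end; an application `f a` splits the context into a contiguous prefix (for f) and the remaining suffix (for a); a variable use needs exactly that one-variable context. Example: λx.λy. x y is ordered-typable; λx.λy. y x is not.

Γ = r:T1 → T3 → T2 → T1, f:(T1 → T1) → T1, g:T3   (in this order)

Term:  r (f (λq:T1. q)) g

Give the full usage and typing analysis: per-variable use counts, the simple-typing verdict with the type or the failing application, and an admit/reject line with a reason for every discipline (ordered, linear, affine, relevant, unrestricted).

use counts: r: 1×; f: 1×; g: 1×; q (λ-bound): 1×
uses in reading order: r, f, q, g
typing: well-typed — term : T2 → T1
ordered: ✓, r, f, g, q once each; derivable with no W/C/E
linear: ✓, each of r, f, g, q used exactly once
affine: ✓, r, f, g, q: no repeats, contraction unneeded
relevant: ✓, r, f, g, q: all used, weakening unneeded
unrestricted: ✓, well-typed at T2 → T1; no restrictions here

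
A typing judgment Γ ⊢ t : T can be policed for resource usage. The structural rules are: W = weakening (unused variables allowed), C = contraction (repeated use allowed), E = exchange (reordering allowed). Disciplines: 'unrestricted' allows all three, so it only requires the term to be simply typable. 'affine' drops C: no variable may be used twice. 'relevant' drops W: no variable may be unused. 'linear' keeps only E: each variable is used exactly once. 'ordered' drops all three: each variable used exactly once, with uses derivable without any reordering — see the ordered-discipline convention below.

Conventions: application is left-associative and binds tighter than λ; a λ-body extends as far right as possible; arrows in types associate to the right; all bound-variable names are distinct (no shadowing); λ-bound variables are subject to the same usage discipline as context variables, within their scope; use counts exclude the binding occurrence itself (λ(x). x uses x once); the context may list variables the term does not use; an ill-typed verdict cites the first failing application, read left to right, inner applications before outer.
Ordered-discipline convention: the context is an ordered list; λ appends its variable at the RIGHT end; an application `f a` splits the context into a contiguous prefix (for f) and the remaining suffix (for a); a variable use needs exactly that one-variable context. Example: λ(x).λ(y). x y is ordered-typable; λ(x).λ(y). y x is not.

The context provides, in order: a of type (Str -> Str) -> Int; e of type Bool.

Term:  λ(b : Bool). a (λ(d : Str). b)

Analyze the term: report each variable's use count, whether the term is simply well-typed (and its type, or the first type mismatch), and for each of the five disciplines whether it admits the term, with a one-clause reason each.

use counts: a: 1×, e: 0×, b [bound]: 1×, d [bound]: 0×
left-to-right use order: a, b
typing: ill-typed: argument of type Str -> Bool where Str -> Str is required
ordered: ✗ — a type mismatch blocks all five
linear: ✗ — the type mismatch rejects it
affine: ✗ — not simply typable
relevant: ✗ — fails simple typing
unrestricted: ✗ — a type mismatch blocks all five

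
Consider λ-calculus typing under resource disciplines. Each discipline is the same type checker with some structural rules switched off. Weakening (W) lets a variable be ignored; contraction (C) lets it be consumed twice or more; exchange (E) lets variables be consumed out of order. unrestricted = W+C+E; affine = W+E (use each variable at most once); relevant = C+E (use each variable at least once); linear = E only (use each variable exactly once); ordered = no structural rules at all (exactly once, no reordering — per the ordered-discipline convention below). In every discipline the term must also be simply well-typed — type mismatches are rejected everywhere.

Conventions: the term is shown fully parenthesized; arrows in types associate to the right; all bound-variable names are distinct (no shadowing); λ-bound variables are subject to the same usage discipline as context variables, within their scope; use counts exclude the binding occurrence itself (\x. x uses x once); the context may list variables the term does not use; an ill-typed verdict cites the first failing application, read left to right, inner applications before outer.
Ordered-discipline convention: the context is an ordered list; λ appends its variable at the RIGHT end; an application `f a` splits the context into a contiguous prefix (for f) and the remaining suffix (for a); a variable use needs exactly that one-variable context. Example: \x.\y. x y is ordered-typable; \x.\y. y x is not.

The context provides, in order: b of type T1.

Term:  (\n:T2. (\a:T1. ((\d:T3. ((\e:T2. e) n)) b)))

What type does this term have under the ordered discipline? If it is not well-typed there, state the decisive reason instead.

not well-typed under ordered — the type mismatch rejects it
use counts: b ×1, n [bound] ×1, a [bound] ×0, d [bound] ×0, e [bound] ×1
left-to-right use order: e, n, b
typing: ill-typed: an argument T1 mismatches the expected T3
summary: ordered ✗ · linear ✗ · affine ✗ · relevant ✗ · unrestricted ✗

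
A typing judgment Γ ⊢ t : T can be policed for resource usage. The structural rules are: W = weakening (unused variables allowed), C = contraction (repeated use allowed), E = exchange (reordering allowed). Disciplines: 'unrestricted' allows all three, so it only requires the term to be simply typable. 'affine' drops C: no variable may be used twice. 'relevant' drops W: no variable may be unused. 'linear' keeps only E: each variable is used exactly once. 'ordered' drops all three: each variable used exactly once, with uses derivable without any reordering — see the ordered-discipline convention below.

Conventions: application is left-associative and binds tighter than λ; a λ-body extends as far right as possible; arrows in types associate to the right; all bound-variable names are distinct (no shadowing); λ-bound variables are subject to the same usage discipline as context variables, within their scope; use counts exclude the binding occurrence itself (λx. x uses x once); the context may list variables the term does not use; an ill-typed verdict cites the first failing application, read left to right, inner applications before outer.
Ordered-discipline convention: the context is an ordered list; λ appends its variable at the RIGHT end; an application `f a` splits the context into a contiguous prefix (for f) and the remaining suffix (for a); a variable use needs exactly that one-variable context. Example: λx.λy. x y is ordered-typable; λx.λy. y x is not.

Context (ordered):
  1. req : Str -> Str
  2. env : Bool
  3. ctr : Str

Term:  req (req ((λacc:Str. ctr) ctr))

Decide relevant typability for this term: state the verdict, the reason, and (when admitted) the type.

no — env, acc left unused
usage: req: 2×; env: 0×; ctr: 2×; acc (λ-bound): 0×
uses in reading order: req, req, ctr, ctr
typing: the term checks, with type Str
across the five disciplines: ordered ✗ | linear ✗ | affine ✗ | relevant ✗ | unrestricted ✓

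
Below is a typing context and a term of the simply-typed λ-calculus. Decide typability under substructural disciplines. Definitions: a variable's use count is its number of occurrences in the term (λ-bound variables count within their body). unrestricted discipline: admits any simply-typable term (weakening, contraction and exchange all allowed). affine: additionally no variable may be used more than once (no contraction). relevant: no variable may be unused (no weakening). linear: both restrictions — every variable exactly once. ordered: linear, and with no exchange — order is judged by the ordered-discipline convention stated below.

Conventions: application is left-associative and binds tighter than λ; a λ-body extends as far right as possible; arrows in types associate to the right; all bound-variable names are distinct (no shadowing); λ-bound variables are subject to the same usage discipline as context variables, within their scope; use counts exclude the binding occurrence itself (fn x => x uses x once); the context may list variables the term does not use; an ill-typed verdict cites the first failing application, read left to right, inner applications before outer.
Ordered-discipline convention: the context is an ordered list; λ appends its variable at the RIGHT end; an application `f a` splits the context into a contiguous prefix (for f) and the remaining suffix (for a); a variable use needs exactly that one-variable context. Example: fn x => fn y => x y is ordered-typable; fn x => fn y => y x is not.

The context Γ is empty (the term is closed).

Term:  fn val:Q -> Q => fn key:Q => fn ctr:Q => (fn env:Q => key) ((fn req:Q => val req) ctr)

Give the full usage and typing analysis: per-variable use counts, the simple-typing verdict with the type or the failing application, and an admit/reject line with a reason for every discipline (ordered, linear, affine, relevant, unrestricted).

usage: val (λ-bound): 1; key (λ-bound): 1; ctr (λ-bound): 1; env (λ-bound): 0; req (λ-bound): 1
order of uses: key, val, req, ctr
typing: well-typed at (Q -> Q) -> Q -> Q -> Q
ordered: ✗, needs weakening: env unused
linear: ✗, needs weakening: env unused
affine: ✓, at most one use each (val, key, ctr, env, req)
relevant: ✗, needs weakening: env unused
unrestricted: ✓, type-checks ((Q -> Q) -> Q -> Q -> Q) and nothing is barred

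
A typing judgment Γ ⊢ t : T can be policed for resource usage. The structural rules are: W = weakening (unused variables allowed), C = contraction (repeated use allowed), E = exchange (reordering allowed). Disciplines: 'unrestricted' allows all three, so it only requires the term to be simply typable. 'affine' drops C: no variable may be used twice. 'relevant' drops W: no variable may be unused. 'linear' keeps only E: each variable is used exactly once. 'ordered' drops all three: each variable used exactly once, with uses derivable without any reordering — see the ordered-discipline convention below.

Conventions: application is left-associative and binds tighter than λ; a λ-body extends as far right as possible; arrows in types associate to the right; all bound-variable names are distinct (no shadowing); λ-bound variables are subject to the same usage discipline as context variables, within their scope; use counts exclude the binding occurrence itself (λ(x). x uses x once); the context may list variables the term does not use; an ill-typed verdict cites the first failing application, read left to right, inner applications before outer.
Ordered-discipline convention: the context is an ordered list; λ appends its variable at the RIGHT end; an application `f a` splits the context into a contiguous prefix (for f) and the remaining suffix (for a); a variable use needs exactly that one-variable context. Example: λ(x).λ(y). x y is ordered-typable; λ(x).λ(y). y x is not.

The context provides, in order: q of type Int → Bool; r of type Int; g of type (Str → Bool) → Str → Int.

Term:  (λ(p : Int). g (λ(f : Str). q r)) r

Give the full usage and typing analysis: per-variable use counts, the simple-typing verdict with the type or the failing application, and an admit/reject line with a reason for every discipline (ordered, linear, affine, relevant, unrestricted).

variable uses: q=1; r=2; g=1; p [bound]=0; f [bound]=0
left-to-right use order: g, q, r, r
typing: the term checks, with type Str → Int
ordered: ✗ — repeated use of r ×2; p, f never used (weakening)
linear: ✗ — repeated use of r ×2; p, f never used (weakening)
affine: ✗ — repeated use of r ×2
relevant: ✗ — p, f never used (weakening)
unrestricted: ✓ — well-typed at Str → Int; no restrictions here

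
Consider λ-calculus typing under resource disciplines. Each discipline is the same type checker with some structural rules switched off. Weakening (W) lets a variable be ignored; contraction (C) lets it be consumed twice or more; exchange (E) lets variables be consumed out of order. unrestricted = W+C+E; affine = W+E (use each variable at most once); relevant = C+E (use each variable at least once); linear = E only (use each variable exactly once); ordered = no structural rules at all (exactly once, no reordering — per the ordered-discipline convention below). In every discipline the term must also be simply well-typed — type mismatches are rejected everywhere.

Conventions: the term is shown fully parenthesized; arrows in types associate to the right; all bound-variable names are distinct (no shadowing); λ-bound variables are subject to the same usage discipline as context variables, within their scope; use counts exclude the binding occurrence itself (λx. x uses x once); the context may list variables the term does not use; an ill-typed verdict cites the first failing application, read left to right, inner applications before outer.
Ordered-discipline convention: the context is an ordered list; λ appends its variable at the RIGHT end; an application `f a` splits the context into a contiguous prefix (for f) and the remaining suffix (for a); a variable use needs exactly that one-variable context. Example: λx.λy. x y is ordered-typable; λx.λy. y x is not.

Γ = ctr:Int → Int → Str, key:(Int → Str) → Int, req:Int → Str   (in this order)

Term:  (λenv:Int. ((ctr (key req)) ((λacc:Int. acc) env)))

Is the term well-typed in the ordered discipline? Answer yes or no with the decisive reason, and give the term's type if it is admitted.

yes — ctr, key, req, env, acc: once each, no exchange needed; term : Int → Str
variable uses: ctr=1, key=1, req=1, env [bound]=1, acc [bound]=1
order of uses: ctr, key, req, acc, env
typing: ✓ — Int → Str
all disciplines: ordered ✓ · linear ✓ · affine ✓ · relevant ✓ · unrestricted ✓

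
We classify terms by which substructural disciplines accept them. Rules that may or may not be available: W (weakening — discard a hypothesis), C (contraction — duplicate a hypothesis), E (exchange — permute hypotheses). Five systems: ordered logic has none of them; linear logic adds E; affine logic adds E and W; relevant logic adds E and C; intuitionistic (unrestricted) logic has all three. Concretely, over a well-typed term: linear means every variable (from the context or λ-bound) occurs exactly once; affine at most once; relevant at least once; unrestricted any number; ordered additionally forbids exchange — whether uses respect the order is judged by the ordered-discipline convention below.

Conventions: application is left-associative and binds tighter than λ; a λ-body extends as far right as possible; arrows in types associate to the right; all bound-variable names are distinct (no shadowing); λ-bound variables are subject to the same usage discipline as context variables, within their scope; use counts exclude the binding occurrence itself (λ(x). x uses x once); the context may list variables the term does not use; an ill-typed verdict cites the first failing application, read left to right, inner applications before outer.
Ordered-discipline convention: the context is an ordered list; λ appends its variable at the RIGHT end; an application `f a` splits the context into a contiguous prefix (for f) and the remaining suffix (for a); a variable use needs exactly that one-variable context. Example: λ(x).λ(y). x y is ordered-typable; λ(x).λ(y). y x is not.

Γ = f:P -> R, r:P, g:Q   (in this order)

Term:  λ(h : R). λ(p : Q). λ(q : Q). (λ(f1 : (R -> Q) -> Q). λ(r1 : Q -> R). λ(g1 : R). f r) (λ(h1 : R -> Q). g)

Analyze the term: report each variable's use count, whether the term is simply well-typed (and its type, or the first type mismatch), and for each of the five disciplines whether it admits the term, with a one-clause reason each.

variable uses: f ×1, r ×1, g ×1, h (λ-bound) ×0, p (λ-bound) ×0, q (λ-bound) ×0, f1 (λ-bound) ×0, r1 (λ-bound) ×0, g1 (λ-bound) ×0, h1 (λ-bound) ×0
left-to-right use order: f, r, g
typing: ✓ — R -> Q -> Q -> (Q -> R) -> R -> R
ordered: ✗, h, p, q, f1, r1, g1, h1 never used (weakening)
linear: ✗, h, p, q, f1, r1, g1, h1 never used (weakening)
affine: ✓, at most one use each (f, r, g, h, p, q, f1, r1, g1, h1)
relevant: ✗, h, p, q, f1, r1, g1, h1 never used (weakening)
unrestricted: ✓, well-typed at R -> Q -> Q -> (Q -> R) -> R -> R; no restrictions here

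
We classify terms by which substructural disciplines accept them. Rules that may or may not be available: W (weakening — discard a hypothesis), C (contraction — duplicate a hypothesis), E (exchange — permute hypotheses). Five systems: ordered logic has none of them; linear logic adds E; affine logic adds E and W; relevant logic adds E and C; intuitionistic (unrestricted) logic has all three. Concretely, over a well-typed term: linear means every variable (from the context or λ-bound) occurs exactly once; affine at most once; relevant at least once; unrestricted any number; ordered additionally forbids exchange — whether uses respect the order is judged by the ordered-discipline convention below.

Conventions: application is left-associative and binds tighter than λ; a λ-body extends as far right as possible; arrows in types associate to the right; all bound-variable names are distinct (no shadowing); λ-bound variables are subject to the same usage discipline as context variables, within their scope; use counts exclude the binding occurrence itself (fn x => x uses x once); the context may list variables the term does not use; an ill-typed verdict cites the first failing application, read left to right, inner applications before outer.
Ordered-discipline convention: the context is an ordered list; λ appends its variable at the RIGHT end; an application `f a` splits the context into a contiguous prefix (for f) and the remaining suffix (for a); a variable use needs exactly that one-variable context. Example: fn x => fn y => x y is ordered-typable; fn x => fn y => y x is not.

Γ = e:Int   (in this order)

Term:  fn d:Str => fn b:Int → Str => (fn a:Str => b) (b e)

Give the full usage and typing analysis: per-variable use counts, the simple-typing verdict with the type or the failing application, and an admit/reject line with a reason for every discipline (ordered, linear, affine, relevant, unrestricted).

use counts: e: 1, d (λ-bound): 0, b (λ-bound): 2, a (λ-bound): 0
order of uses: b, b, e
typing: the term checks, with type Str → (Int → Str) → Int → Str
ordered: ✗, repeated use of b ×2; d, a left unused
linear: ✗, repeated use of b ×2; d, a left unused
affine: ✗, repeated use of b ×2
relevant: ✗, d, a left unused
unrestricted: ✓, simply typable at Str → (Int → Str) → Int → Str; W, C, E all held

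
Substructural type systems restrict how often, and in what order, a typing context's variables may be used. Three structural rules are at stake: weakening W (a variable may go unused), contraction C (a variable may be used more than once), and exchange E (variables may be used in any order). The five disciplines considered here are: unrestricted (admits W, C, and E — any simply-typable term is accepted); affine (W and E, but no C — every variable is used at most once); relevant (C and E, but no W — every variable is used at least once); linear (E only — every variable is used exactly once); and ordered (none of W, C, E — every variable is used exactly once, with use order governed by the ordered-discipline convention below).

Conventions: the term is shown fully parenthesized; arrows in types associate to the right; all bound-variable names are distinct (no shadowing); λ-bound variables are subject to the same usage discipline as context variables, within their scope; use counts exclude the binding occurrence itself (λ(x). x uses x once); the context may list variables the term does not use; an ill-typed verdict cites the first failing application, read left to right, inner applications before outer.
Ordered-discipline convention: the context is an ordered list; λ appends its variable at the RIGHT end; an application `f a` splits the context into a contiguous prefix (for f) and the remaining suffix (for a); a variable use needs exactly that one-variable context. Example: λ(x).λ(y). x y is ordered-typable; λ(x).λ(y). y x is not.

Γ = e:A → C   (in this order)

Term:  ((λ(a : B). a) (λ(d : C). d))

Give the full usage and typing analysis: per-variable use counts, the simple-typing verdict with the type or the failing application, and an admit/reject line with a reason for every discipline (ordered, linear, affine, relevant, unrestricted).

variable uses: e: 0×, a [bound]: 1×, d [bound]: 1×
uses in reading order: a, d
typing: ill-typed: argument of type C → C where B is required
ordered: ✗, a type mismatch blocks all five
linear: ✗, the type mismatch rejects it
affine: ✗, not simply typable
relevant: ✗, fails simple typing
unrestricted: ✗, a type mismatch blocks all five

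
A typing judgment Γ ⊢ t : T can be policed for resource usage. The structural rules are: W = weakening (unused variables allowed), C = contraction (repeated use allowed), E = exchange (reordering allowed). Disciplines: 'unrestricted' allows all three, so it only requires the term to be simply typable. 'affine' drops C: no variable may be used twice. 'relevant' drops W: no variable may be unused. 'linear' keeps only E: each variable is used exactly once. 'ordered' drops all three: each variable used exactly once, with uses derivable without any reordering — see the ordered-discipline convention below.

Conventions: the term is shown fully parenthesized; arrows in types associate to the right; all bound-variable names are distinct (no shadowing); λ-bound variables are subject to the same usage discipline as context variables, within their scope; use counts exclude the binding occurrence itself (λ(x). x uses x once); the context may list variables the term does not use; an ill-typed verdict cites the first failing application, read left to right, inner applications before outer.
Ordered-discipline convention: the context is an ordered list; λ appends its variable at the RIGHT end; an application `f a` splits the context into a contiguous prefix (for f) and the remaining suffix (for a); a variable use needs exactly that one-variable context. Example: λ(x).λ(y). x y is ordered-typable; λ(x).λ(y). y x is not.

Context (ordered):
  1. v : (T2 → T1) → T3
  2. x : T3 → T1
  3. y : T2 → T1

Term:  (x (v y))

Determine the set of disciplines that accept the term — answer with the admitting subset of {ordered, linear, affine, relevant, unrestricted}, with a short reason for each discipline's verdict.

accepted by: linear, affine, relevant, unrestricted
variable uses: v: 1×, x: 1×, y: 1×
use order (left to right): x, v, y
typing: the term checks, with type T1
ordered ✗ (no contiguous prefix/suffix split fits x, v, y)
linear ✓ (exactly-once usage across v, x, y)
affine ✓ (none of v, x, y used more than once)
relevant ✓ (none of v, x, y goes unused)
unrestricted ✓ (simply typable at T1; W, C, E all held)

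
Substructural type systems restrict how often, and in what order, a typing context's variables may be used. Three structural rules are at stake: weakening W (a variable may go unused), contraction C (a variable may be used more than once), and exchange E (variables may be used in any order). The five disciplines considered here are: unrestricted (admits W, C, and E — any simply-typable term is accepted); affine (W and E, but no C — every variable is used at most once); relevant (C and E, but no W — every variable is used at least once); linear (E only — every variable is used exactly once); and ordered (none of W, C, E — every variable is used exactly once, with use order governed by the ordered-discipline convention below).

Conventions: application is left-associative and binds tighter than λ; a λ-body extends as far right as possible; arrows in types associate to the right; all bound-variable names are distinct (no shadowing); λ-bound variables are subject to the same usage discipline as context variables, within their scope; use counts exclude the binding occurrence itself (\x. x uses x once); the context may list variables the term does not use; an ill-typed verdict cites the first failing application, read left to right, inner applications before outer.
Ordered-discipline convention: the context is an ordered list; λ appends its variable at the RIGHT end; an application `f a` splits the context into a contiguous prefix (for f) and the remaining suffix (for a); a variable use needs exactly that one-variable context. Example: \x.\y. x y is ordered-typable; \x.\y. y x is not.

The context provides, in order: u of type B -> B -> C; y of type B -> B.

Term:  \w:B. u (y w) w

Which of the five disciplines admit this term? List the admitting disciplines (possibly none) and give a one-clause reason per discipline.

admitted by: relevant, unrestricted
usage: u: 1, y: 1, w [bound]: 2
order of uses: u, y, w, w
typing: ✓ — B -> C
ordered ✗ (needs contraction — w ×2)
linear ✗ (needs contraction — w ×2)
affine ✗ (needs contraction — w ×2)
relevant ✓ (at least one use each (u, y, w))
unrestricted ✓ (type-checks (B -> C) and nothing is barred)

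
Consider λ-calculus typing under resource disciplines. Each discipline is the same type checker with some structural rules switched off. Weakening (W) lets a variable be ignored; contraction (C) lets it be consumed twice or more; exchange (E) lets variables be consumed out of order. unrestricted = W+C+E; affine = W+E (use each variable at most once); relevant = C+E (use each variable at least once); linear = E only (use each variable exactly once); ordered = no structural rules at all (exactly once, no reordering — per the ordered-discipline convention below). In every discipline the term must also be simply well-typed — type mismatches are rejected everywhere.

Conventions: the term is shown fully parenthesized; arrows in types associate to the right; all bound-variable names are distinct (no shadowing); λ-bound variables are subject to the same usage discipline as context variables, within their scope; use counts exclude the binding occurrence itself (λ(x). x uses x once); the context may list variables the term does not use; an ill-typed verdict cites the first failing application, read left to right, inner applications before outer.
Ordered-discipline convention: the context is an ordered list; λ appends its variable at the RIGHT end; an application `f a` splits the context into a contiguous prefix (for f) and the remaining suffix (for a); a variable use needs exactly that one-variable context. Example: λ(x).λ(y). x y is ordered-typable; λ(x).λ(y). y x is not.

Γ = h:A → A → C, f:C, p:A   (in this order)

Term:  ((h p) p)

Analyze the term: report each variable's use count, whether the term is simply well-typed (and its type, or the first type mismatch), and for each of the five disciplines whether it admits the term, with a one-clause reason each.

usage: h: 1×, f: 0×, p: 2×
left-to-right use order: h, p, p
typing: the term checks, with type C
ordered ✗ (uses contraction: p ×2; f never used (weakening))
linear ✗ (uses contraction: p ×2; f never used (weakening))
affine ✗ (uses contraction: p ×2)
relevant ✗ (f never used (weakening))
unrestricted ✓ (simply typable at C; W, C, E all held)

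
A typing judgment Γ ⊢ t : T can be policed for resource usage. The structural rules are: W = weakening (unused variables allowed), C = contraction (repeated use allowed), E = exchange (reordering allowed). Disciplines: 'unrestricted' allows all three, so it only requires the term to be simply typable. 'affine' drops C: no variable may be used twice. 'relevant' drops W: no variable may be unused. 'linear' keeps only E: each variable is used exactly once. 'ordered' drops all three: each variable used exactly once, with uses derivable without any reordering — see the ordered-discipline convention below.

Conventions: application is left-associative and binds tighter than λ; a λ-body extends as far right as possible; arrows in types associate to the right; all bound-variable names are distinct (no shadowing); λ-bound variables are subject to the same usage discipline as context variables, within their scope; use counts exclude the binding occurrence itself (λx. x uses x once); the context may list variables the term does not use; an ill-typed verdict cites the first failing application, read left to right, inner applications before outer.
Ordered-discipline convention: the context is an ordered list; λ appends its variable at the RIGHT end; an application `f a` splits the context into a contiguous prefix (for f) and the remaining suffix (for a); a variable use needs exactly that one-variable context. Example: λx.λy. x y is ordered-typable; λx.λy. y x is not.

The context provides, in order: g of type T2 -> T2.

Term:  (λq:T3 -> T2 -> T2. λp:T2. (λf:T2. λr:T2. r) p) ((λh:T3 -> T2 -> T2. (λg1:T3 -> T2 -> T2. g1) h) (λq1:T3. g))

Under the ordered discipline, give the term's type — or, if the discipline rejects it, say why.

not well-typed under ordered — q, f, q1 left unused
usage: g=1, q (bound)=0, p (bound)=1, f (bound)=0, r (bound)=1, h (bound)=1, g1 (bound)=1, q1 (bound)=0
order of uses: r, p, g1, h, g
typing: well-typed — term : T2 -> T2 -> T2
summary: ordered ✗ | linear ✗ | affine ✓ | relevant ✗ | unrestricted ✓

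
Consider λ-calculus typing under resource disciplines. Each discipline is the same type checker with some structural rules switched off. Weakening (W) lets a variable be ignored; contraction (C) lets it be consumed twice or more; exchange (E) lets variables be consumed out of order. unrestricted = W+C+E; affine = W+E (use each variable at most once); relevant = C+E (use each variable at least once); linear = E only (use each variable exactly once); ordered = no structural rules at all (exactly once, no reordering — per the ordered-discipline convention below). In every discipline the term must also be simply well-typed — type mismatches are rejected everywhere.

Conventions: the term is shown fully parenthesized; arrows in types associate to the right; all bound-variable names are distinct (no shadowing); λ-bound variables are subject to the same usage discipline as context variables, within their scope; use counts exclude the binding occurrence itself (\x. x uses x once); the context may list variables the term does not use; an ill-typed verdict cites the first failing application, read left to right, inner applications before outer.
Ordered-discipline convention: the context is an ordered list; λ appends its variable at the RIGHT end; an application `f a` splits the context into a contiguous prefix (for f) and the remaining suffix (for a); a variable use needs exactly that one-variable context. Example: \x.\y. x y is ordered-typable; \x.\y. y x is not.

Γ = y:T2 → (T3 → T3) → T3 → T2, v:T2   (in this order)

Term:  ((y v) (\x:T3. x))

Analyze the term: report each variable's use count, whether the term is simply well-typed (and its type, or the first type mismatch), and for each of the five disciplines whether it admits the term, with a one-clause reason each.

counts: y: 1×, v: 1×, x (λ-bound): 1×
left-to-right use order: y, v, x
typing: well-typed — term : T3 → T2
ordered: ✓ — single-use (y, v, x), ordered derivation ok
linear: ✓ — exactly-once usage across y, v, x
affine: ✓ — at most one use each (y, v, x)
relevant: ✓ — y, v, x: all used, weakening unneeded
unrestricted: ✓ — typability at T3 → T2 is all that's needed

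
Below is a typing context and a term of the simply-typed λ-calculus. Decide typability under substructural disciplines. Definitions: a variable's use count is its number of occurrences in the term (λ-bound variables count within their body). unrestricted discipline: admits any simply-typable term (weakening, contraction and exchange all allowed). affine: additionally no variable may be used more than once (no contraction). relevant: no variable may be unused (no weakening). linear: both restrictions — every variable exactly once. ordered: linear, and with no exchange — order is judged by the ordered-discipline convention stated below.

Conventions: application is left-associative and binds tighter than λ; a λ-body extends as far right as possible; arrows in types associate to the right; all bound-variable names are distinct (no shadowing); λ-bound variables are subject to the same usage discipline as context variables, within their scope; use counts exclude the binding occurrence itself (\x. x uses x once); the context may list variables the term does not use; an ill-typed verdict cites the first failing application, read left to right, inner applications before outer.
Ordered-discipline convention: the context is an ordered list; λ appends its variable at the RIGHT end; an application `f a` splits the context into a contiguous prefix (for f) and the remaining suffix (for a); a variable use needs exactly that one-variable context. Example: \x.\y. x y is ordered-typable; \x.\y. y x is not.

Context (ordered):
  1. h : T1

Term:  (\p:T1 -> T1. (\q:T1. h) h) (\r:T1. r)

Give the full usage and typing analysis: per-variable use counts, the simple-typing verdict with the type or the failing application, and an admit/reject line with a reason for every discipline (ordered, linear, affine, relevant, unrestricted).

counts: h ×2; p (λ-bound) ×0; q (λ-bound) ×0; r (λ-bound) ×1
uses in reading order: h, h, r
typing: well-typed at T1
ordered: ✗ — h ×2 used more than once (contraction); unused: p, q — weakening required
linear: ✗ — h ×2 used more than once (contraction); unused: p, q — weakening required
affine: ✗ — h ×2 used more than once (contraction)
relevant: ✗ — unused: p, q — weakening required
unrestricted: ✓ — well-typed at T1; no restrictions here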